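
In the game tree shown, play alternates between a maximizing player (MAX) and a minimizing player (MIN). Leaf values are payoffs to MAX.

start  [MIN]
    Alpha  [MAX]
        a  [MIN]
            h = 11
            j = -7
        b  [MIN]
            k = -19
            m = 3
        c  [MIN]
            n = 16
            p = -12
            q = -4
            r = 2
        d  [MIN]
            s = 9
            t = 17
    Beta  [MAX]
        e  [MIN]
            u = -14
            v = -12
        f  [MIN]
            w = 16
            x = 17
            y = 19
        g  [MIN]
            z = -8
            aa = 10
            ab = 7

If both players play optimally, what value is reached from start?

9

a (MIN): min(11, -7) = -7
b (MIN): min(-19, 3) = -19
c (MIN): min(16, -12, -4, 2) = -12
d (MIN): min(9, 17) = 9
Alpha (MAX): max(-7, -19, -12, 9) = 9
e (MIN): min(-14, -12) = -14
f (MIN): min(16, 17, 19) = 16
g (MIN): min(-8, 10, 7) = -8
Beta (MAX): max(-14, 16, -8) = 16
start (MIN): min(9, 16) = 9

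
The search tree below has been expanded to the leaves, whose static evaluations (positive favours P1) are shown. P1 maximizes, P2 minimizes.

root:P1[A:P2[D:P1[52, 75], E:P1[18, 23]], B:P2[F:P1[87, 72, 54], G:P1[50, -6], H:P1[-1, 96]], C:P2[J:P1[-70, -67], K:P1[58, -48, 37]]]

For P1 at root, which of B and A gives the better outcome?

F (P1): max(87, 72, 54) = 87
G (P1): max(50, -6) = 50
H (P1): max(-1, 96) = 96
B (P2): min(87, 50, 96) = 50
D (P1): max(52, 75) = 75
E (P1): max(18, 23) = 23
A (P2): min(75, 23) = 23
P1 prefers the higher value; B=50, A=23. B is better since 50 > 23.

B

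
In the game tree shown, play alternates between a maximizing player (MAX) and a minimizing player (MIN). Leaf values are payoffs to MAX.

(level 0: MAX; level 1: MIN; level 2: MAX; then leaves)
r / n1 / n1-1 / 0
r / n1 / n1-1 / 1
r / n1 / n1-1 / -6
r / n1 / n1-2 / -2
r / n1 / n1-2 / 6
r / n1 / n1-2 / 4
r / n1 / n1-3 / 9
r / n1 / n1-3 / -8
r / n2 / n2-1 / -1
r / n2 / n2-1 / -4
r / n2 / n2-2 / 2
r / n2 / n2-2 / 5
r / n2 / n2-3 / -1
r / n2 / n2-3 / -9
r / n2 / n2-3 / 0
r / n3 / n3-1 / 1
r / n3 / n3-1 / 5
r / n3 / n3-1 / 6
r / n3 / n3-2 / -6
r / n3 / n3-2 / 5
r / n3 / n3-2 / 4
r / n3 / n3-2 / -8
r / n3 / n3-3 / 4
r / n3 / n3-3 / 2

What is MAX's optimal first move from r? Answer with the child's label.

n1-1 (MAX): max(0, 1, -6) = 1
n1-2 (MAX): max(-2, 6, 4) = 6
n1-3 (MAX): max(9, -8) = 9
n1 (MIN): min(1, 6, 9) = 1
n2-1 (MAX): max(-1, -4) = -1
n2-2 (MAX): max(2, 5) = 5
n2-3 (MAX): max(-1, -9, 0) = 0
n2 (MIN): min(-1, 5, 0) = -1
n3-1 (MAX): max(1, 5, 6) = 6
n3-2 (MAX): max(-6, 5, 4, -8) = 5
n3-3 (MAX): max(4, 2) = 4
n3 (MIN): min(6, 5, 4) = 4
r (MAX): max(1, -1, 4) = 4
MAX at r wants the highest of {n1=1, n2=-1, n3=4}, so chooses n3.

n3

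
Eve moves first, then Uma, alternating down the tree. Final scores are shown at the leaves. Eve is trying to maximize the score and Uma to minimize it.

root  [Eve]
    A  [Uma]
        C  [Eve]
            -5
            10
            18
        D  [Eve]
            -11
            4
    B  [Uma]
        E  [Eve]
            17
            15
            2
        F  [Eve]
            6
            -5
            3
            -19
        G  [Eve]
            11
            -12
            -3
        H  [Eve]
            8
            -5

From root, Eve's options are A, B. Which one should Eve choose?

B

C (Eve): max(-5, 10, 18) = 18
D (Eve): max(-11, 4) = 4
A (Uma): min(18, 4) = 4
E (Eve): max(17, 15, 2) = 17
F (Eve): max(6, -5, 3, -19) = 6
G (Eve): max(11, -12, -3) = 11
H (Eve): max(8, -5) = 8
B (Uma): min(17, 6, 11, 8) = 6
root (Eve): max(4, 6) = 6
Eve at root wants the highest of {A=4, B=6}, so chooses B.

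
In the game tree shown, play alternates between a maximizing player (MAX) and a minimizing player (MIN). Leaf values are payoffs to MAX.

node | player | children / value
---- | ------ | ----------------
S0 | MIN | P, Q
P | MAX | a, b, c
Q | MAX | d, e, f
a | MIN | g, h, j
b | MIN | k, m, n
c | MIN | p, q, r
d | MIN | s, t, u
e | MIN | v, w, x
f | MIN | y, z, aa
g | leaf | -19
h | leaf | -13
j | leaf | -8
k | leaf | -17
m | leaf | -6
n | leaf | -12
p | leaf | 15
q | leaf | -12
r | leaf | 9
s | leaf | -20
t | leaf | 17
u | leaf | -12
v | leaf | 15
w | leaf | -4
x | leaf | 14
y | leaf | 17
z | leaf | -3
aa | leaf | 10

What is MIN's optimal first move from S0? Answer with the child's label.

P

a (MIN): min(-19, -13, -8) = -19
b (MIN): min(-17, -6, -12) = -17
c (MIN): min(15, -12, 9) = -12
P (MAX): max(-19, -17, -12) = -12
d (MIN): min(-20, 17, -12) = -20
e (MIN): min(15, -4, 14) = -4
f (MIN): min(17, -3, 10) = -3
Q (MAX): max(-20, -4, -3) = -3
S0 (MIN): min(-12, -3) = -12
MIN at S0 wants the lowest of {P=-12, Q=-3}, so chooses P.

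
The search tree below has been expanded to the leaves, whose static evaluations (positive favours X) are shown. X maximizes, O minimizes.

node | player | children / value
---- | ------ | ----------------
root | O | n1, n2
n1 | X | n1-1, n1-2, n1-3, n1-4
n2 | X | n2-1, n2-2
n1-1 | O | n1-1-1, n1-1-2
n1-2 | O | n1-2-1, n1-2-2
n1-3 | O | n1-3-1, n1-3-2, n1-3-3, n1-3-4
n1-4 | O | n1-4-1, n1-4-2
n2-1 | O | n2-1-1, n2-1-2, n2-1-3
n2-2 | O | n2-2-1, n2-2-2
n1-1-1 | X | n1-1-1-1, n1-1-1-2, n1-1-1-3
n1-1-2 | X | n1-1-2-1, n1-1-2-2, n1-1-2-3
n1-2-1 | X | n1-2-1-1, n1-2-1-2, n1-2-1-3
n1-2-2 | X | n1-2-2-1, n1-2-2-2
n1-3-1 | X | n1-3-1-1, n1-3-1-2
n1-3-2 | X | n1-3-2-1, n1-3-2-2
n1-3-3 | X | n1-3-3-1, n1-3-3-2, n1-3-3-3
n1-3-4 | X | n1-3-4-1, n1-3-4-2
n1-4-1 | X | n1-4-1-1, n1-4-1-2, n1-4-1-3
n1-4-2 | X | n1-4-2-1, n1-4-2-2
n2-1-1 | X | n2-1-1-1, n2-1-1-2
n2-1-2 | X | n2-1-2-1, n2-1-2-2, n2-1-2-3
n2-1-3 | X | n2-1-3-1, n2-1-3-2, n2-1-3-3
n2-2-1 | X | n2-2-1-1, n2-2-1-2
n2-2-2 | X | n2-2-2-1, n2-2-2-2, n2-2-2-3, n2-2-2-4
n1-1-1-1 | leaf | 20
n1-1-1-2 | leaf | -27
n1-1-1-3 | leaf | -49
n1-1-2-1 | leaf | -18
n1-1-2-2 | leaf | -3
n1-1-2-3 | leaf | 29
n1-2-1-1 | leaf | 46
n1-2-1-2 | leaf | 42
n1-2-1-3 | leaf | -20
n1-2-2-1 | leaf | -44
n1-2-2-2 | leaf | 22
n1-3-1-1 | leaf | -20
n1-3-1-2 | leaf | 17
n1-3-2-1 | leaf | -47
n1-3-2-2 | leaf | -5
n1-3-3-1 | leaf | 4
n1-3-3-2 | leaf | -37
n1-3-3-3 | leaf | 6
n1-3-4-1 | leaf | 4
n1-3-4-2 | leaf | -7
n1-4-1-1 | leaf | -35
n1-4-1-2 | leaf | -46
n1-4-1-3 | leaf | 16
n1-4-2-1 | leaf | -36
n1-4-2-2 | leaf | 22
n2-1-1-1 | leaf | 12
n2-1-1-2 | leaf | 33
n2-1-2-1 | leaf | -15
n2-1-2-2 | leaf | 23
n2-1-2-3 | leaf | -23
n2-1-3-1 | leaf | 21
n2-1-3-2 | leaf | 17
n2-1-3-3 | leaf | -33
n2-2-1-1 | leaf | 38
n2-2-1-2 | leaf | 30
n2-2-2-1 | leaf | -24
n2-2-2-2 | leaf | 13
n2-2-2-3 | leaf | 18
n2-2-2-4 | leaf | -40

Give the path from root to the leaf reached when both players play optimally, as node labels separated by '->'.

n1-1-1 (X): max(20, -27, -49) = 20
n1-1-2 (X): max(-18, -3, 29) = 29
n1-1 (O): min(20, 29) = 20
n1-2-1 (X): max(46, 42, -20) = 46
n1-2-2 (X): max(-44, 22) = 22
n1-2 (O): min(46, 22) = 22
n1-3-1 (X): max(-20, 17) = 17
n1-3-2 (X): max(-47, -5) = -5
n1-3-3 (X): max(4, -37, 6) = 6
n1-3-4 (X): max(4, -7) = 4
n1-3 (O): min(17, -5, 6, 4) = -5
n1-4-1 (X): max(-35, -46, 16) = 16
n1-4-2 (X): max(-36, 22) = 22
n1-4 (O): min(16, 22) = 16
n1 (X): max(20, 22, -5, 16) = 22
n2-1-1 (X): max(12, 33) = 33
n2-1-2 (X): max(-15, 23, -23) = 23
n2-1-3 (X): max(21, 17, -33) = 21
n2-1 (O): min(33, 23, 21) = 21
n2-2-1 (X): max(38, 30) = 38
n2-2-2 (X): max(-24, 13, 18, -40) = 18
n2-2 (O): min(38, 18) = 18
n2 (X): max(21, 18) = 21
root (O): min(22, 21) = 21
At root, O picks n2 (lowest: 21).
At n2, X picks n2-1 (highest: 21).
At n2-1, O picks n2-1-3 (lowest: 21).
At n2-1-3, X picks n2-1-3-1 (highest: 21).
Terminal value 21.

root -> n2 -> n2-1 -> n2-1-3 -> n2-1-3-1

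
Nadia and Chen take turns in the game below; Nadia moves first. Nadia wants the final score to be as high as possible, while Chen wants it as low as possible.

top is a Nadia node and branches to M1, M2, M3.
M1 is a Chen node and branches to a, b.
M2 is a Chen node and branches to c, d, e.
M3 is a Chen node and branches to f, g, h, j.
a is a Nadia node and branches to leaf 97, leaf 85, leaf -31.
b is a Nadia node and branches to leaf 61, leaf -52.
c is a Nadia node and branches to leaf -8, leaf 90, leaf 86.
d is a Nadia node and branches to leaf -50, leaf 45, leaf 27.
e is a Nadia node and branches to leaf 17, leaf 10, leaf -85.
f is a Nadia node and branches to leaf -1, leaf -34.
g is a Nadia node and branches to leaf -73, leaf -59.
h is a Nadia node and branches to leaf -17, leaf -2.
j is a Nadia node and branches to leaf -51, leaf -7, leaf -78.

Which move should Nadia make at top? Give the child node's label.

a (Nadia): max(97, 85, -31) = 97
b (Nadia): max(61, -52) = 61
M1 (Chen): min(97, 61) = 61
c (Nadia): max(-8, 90, 86) = 90
d (Nadia): max(-50, 45, 27) = 45
e (Nadia): max(17, 10, -85) = 17
M2 (Chen): min(90, 45, 17) = 17
f (Nadia): max(-1, -34) = -1
g (Nadia): max(-73, -59) = -59
h (Nadia): max(-17, -2) = -2
j (Nadia): max(-51, -7, -78) = -7
M3 (Chen): min(-1, -59, -2, -7) = -59
top (Nadia): max(61, 17, -59) = 61
Nadia at top wants the highest of {M1=61, M2=17, M3=-59}, so chooses M1.

M1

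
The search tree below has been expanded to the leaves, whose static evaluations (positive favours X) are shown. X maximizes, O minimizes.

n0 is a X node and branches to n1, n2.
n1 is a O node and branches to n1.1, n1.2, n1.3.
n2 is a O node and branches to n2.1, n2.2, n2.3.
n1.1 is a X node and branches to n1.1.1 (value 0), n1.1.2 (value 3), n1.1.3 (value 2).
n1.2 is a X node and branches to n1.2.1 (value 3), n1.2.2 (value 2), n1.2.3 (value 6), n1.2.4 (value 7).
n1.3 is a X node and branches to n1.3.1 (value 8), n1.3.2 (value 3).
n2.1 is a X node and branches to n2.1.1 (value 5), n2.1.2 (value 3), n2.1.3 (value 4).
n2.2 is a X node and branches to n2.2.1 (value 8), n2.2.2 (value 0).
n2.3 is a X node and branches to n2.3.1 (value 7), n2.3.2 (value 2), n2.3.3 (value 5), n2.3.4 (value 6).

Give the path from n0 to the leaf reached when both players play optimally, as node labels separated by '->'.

n0 -> n2 -> n2.1 -> n2.1.1

n1.1 (X): max(0, 3, 2) = 3
n1.2 (X): max(3, 2, 6, 7) = 7
n1.3 (X): max(8, 3) = 8
n1 (O): min(3, 7, 8) = 3
n2.1 (X): max(5, 3, 4) = 5
n2.2 (X): max(8, 0) = 8
n2.3 (X): max(7, 2, 5, 6) = 7
n2 (O): min(5, 8, 7) = 5
n0 (X): max(3, 5) = 5
At n0, X picks n2 (highest: 5).
At n2, O picks n2.1 (lowest: 5).
At n2.1, X picks n2.1.1 (highest: 5).
Terminal value 5.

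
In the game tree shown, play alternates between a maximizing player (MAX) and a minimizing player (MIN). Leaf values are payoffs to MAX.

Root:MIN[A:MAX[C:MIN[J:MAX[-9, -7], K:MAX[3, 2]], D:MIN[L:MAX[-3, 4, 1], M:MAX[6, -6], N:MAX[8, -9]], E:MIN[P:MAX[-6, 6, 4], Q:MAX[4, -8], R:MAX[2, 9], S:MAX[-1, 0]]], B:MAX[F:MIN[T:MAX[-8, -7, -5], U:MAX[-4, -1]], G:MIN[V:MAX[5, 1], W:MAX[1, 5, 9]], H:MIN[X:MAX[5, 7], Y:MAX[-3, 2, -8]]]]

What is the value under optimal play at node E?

P (MAX): max(-6, 6, 4) = 6
Q (MAX): max(4, -8) = 4
R (MAX): max(2, 9) = 9
S (MAX): max(-1, 0) = 0
E (MIN): min(6, 4, 9, 0) = 0

0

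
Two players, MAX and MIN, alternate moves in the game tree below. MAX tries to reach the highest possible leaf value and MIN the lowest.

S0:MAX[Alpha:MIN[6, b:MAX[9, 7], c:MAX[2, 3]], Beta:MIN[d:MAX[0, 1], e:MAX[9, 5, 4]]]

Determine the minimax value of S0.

b (MAX): max(9, 7) = 9
c (MAX): max(2, 3) = 3
Alpha (MIN): min(6, 9, 3) = 3
d (MAX): max(0, 1) = 1
e (MAX): max(9, 5, 4) = 9
Beta (MIN): min(1, 9) = 1
S0 (MAX): max(3, 1) = 3

3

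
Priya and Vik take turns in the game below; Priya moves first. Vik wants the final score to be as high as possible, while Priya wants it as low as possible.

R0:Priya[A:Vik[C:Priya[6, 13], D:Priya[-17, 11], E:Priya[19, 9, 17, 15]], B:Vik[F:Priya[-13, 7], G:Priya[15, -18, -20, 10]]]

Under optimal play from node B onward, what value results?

F (Priya): min(-13, 7) = -13
G (Priya): min(15, -18, -20, 10) = -20
B (Vik): max(-13, -20) = -13

-13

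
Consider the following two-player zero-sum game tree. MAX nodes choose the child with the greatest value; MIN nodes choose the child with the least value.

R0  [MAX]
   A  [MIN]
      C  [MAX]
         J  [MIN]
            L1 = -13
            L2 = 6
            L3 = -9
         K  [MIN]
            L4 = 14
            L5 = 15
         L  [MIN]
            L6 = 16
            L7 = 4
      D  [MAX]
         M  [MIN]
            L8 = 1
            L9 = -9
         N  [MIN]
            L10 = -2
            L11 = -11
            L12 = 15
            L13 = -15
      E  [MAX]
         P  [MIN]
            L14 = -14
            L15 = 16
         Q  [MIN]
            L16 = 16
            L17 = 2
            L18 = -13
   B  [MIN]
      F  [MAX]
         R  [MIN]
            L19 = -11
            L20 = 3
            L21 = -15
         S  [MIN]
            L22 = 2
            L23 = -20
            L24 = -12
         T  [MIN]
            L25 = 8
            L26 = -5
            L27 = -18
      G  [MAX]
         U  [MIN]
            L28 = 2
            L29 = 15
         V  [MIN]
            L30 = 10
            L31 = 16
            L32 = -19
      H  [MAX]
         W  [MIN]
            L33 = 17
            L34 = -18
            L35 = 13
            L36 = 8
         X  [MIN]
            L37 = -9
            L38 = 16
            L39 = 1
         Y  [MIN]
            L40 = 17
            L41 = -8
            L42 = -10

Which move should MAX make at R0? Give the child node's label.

A

J (MIN): min(-13, 6, -9) = -13
K (MIN): min(14, 15) = 14
L (MIN): min(16, 4) = 4
C (MAX): max(-13, 14, 4) = 14
M (MIN): min(1, -9) = -9
N (MIN): min(-2, -11, 15, -15) = -15
D (MAX): max(-9, -15) = -9
P (MIN): min(-14, 16) = -14
Q (MIN): min(16, 2, -13) = -13
E (MAX): max(-14, -13) = -13
A (MIN): min(14, -9, -13) = -13
R (MIN): min(-11, 3, -15) = -15
S (MIN): min(2, -20, -12) = -20
T (MIN): min(8, -5, -18) = -18
F (MAX): max(-15, -20, -18) = -15
U (MIN): min(2, 15) = 2
V (MIN): min(10, 16, -19) = -19
G (MAX): max(2, -19) = 2
W (MIN): min(17, -18, 13, 8) = -18
X (MIN): min(-9, 16, 1) = -9
Y (MIN): min(17, -8, -10) = -10
H (MAX): max(-18, -9, -10) = -9
B (MIN): min(-15, 2, -9) = -15
R0 (MAX): max(-13, -15) = -13
MAX at R0 wants the highest of {A=-13, B=-15}, so chooses A.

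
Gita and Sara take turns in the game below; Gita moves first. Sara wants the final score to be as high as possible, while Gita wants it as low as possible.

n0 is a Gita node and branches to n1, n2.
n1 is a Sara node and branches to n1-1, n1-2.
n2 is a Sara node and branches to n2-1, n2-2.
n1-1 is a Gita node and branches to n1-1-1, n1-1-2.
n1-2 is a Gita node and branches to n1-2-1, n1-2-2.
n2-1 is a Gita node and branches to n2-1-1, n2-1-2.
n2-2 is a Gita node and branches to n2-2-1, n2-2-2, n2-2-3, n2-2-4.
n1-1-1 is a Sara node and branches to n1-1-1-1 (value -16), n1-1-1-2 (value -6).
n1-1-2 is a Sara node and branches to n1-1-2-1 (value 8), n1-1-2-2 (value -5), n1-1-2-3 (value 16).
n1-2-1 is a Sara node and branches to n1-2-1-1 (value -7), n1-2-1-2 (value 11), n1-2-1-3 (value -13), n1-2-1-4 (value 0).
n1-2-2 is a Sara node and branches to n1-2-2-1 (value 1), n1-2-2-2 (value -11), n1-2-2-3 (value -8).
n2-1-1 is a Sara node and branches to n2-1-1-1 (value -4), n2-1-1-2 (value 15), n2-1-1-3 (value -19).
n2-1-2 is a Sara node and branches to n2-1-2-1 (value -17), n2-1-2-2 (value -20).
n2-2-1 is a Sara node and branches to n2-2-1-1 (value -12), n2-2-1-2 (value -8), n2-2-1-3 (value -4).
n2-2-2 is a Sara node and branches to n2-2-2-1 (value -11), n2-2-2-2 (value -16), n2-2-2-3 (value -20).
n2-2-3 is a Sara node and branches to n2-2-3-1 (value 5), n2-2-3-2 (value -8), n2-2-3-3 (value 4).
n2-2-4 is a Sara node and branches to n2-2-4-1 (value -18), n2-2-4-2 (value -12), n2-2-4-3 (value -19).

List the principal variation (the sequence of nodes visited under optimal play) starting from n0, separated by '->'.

n0 -> n2 -> n2-2 -> n2-2-4 -> n2-2-4-2

n1-1-1 (Sara): max(-16, -6) = -6
n1-1-2 (Sara): max(8, -5, 16) = 16
n1-1 (Gita): min(-6, 16) = -6
n1-2-1 (Sara): max(-7, 11, -13, 0) = 11
n1-2-2 (Sara): max(1, -11, -8) = 1
n1-2 (Gita): min(11, 1) = 1
n1 (Sara): max(-6, 1) = 1
n2-1-1 (Sara): max(-4, 15, -19) = 15
n2-1-2 (Sara): max(-17, -20) = -17
n2-1 (Gita): min(15, -17) = -17
n2-2-1 (Sara): max(-12, -8, -4) = -4
n2-2-2 (Sara): max(-11, -16, -20) = -11
n2-2-3 (Sara): max(5, -8, 4) = 5
n2-2-4 (Sara): max(-18, -12, -19) = -12
n2-2 (Gita): min(-4, -11, 5, -12) = -12
n2 (Sara): max(-17, -12) = -12
n0 (Gita): min(1, -12) = -12
At n0, Gita picks n2 (lowest: -12).
At n2, Sara picks n2-2 (highest: -12).
At n2-2, Gita picks n2-2-4 (lowest: -12).
At n2-2-4, Sara picks n2-2-4-2 (highest: -12).
Terminal value -12.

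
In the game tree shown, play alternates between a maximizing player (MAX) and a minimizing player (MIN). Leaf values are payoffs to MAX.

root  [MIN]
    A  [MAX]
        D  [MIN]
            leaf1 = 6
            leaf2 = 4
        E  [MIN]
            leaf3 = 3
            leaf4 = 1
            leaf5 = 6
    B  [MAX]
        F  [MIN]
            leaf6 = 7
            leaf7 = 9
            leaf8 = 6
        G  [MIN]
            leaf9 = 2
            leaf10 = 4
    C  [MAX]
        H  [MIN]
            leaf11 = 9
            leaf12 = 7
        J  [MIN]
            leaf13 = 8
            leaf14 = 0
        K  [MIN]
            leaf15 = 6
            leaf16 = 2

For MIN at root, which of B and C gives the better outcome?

F (MIN): min(7, 9, 6) = 6
G (MIN): min(2, 4) = 2
B (MAX): max(6, 2) = 6
H (MIN): min(9, 7) = 7
J (MIN): min(8, 0) = 0
K (MIN): min(6, 2) = 2
C (MAX): max(7, 0, 2) = 7
MIN prefers the lower value; B=6, C=7. B is better since 6 < 7.

B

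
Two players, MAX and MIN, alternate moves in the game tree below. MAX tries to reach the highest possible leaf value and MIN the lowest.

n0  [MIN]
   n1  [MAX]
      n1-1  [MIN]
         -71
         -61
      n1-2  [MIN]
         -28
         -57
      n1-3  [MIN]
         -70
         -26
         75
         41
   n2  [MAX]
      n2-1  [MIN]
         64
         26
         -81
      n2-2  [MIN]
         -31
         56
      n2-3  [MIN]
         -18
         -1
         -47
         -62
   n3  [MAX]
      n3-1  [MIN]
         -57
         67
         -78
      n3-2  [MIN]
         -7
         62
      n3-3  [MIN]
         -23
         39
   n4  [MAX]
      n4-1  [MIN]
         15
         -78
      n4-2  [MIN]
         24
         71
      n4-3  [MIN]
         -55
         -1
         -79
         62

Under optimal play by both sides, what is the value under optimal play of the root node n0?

n1-1 (MIN): min(-71, -61) = -71
n1-2 (MIN): min(-28, -57) = -57
n1-3 (MIN): min(-70, -26, 75, 41) = -70
n1 (MAX): max(-71, -57, -70) = -57
n2-1 (MIN): min(64, 26, -81) = -81
n2-2 (MIN): min(-31, 56) = -31
n2-3 (MIN): min(-18, -1, -47, -62) = -62
n2 (MAX): max(-81, -31, -62) = -31
n3-1 (MIN): min(-57, 67, -78) = -78
n3-2 (MIN): min(-7, 62) = -7
n3-3 (MIN): min(-23, 39) = -23
n3 (MAX): max(-78, -7, -23) = -7
n4-1 (MIN): min(15, -78) = -78
n4-2 (MIN): min(24, 71) = 24
n4-3 (MIN): min(-55, -1, -79, 62) = -79
n4 (MAX): max(-78, 24, -79) = 24
n0 (MIN): min(-57, -31, -7, 24) = -57

-57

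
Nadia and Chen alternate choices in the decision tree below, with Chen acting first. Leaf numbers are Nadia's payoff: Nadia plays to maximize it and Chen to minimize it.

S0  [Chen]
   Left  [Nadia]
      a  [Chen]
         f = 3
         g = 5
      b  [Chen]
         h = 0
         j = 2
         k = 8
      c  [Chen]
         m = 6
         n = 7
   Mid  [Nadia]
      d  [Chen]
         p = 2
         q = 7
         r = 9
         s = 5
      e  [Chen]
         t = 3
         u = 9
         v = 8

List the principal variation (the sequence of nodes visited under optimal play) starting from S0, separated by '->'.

S0 -> Mid -> e -> t

a (Chen): min(3, 5) = 3
b (Chen): min(0, 2, 8) = 0
c (Chen): min(6, 7) = 6
Left (Nadia): max(3, 0, 6) = 6
d (Chen): min(2, 7, 9, 5) = 2
e (Chen): min(3, 9, 8) = 3
Mid (Nadia): max(2, 3) = 3
S0 (Chen): min(6, 3) = 3
At S0, Chen picks Mid (lowest: 3).
At Mid, Nadia picks e (highest: 3).
At e, Chen picks t (lowest: 3).
Terminal value 3.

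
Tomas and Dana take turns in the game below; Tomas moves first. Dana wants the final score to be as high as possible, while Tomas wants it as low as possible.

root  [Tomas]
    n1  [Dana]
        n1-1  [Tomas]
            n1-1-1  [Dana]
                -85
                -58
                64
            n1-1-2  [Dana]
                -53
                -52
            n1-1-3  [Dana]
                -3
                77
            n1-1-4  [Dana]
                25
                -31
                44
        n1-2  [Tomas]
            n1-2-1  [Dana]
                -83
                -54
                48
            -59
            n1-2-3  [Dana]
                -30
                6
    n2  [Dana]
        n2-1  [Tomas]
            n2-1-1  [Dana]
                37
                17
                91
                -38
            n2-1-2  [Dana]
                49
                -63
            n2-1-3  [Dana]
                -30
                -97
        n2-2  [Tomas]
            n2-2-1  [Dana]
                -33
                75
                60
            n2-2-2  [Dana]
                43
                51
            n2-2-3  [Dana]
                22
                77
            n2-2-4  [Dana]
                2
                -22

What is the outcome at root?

-52

n1-1-1 (Dana): max(-85, -58, 64) = 64
n1-1-2 (Dana): max(-53, -52) = -52
n1-1-3 (Dana): max(-3, 77) = 77
n1-1-4 (Dana): max(25, -31, 44) = 44
n1-1 (Tomas): min(64, -52, 77, 44) = -52
n1-2-1 (Dana): max(-83, -54, 48) = 48
n1-2-3 (Dana): max(-30, 6) = 6
n1-2 (Tomas): min(48, -59, 6) = -59
n1 (Dana): max(-52, -59) = -52
n2-1-1 (Dana): max(37, 17, 91, -38) = 91
n2-1-2 (Dana): max(49, -63) = 49
n2-1-3 (Dana): max(-30, -97) = -30
n2-1 (Tomas): min(91, 49, -30) = -30
n2-2-1 (Dana): max(-33, 75, 60) = 75
n2-2-2 (Dana): max(43, 51) = 51
n2-2-3 (Dana): max(22, 77) = 77
n2-2-4 (Dana): max(2, -22) = 2
n2-2 (Tomas): min(75, 51, 77, 2) = 2
n2 (Dana): max(-30, 2) = 2
root (Tomas): min(-52, 2) = -52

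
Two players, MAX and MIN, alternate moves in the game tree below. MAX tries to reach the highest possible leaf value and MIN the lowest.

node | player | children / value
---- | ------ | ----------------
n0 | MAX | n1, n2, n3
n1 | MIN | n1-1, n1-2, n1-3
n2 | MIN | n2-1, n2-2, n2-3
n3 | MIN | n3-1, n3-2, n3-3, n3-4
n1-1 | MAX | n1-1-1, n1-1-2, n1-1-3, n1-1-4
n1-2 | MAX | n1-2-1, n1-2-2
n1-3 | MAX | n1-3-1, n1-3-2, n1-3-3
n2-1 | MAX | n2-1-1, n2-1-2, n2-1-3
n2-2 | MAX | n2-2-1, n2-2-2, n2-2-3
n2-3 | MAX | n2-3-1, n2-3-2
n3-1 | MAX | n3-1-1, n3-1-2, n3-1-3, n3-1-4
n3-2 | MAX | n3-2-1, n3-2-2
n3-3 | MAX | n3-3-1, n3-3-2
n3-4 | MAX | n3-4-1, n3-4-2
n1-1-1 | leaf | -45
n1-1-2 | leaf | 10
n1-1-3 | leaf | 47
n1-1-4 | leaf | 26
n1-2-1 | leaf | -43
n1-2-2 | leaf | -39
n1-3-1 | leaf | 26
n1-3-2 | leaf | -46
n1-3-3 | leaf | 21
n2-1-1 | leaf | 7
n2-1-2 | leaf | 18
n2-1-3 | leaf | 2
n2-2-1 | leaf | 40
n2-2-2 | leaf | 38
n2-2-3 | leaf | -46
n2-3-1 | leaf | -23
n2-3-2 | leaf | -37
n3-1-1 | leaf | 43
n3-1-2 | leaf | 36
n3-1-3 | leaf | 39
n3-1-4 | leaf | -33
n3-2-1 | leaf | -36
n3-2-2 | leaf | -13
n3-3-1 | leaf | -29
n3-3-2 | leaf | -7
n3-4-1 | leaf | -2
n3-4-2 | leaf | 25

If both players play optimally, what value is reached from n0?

n1-1 (MAX): max(-45, 10, 47, 26) = 47
n1-2 (MAX): max(-43, -39) = -39
n1-3 (MAX): max(26, -46, 21) = 26
n1 (MIN): min(47, -39, 26) = -39
n2-1 (MAX): max(7, 18, 2) = 18
n2-2 (MAX): max(40, 38, -46) = 40
n2-3 (MAX): max(-23, -37) = -23
n2 (MIN): min(18, 40, -23) = -23
n3-1 (MAX): max(43, 36, 39, -33) = 43
n3-2 (MAX): max(-36, -13) = -13
n3-3 (MAX): max(-29, -7) = -7
n3-4 (MAX): max(-2, 25) = 25
n3 (MIN): min(43, -13, -7, 25) = -13
n0 (MAX): max(-39, -23, -13) = -13

-13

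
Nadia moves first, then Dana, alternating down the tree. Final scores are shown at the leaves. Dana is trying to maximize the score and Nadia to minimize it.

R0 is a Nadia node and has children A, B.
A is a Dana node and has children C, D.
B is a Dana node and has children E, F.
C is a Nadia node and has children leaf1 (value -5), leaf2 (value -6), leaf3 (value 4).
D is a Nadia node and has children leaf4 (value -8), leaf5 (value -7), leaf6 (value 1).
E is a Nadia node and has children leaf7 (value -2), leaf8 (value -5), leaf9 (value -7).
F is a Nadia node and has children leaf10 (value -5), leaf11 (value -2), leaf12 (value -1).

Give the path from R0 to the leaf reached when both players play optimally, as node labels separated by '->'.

C (Nadia): min(-5, -6, 4) = -6
D (Nadia): min(-8, -7, 1) = -8
A (Dana): max(-6, -8) = -6
E (Nadia): min(-2, -5, -7) = -7
F (Nadia): min(-5, -2, -1) = -5
B (Dana): max(-7, -5) = -5
R0 (Nadia): min(-6, -5) = -6
At R0, Nadia picks A (lowest: -6).
At A, Dana picks C (highest: -6).
At C, Nadia picks leaf2 (lowest: -6).
Terminal value -6.

R0 -> A -> C -> leaf2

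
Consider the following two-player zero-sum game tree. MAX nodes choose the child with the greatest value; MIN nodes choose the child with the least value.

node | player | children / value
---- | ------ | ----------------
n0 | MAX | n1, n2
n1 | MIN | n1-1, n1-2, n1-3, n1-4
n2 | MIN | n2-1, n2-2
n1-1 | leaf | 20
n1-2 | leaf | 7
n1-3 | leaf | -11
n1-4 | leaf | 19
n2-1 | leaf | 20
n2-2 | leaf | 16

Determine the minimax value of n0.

16

n1 (MIN): min(20, 7, -11, 19) = -11
n2 (MIN): min(20, 16) = 16
n0 (MAX): max(-11, 16) = 16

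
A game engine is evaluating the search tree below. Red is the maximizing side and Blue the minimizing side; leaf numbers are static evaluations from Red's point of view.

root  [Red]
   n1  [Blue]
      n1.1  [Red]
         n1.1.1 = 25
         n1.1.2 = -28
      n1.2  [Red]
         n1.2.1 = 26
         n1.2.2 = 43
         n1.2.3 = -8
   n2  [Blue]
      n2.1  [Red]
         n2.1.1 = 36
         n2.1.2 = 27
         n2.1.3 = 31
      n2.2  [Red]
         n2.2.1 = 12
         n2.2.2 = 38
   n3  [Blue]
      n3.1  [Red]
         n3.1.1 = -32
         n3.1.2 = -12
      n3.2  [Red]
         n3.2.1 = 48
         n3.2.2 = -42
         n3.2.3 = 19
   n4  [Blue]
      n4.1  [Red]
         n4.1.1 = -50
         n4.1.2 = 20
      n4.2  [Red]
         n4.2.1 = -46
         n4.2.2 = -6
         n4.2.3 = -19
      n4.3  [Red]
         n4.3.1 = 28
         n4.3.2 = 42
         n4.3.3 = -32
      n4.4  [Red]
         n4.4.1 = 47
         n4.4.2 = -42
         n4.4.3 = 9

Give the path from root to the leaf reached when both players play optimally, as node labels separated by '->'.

n1.1 (Red): max(25, -28) = 25
n1.2 (Red): max(26, 43, -8) = 43
n1 (Blue): min(25, 43) = 25
n2.1 (Red): max(36, 27, 31) = 36
n2.2 (Red): max(12, 38) = 38
n2 (Blue): min(36, 38) = 36
n3.1 (Red): max(-32, -12) = -12
n3.2 (Red): max(48, -42, 19) = 48
n3 (Blue): min(-12, 48) = -12
n4.1 (Red): max(-50, 20) = 20
n4.2 (Red): max(-46, -6, -19) = -6
n4.3 (Red): max(28, 42, -32) = 42
n4.4 (Red): max(47, -42, 9) = 47
n4 (Blue): min(20, -6, 42, 47) = -6
root (Red): max(25, 36, -12, -6) = 36
At root, Red picks n2 (highest: 36).
At n2, Blue picks n2.1 (lowest: 36).
At n2.1, Red picks n2.1.1 (highest: 36).
Terminal value 36.

root -> n2 -> n2.1 -> n2.1.1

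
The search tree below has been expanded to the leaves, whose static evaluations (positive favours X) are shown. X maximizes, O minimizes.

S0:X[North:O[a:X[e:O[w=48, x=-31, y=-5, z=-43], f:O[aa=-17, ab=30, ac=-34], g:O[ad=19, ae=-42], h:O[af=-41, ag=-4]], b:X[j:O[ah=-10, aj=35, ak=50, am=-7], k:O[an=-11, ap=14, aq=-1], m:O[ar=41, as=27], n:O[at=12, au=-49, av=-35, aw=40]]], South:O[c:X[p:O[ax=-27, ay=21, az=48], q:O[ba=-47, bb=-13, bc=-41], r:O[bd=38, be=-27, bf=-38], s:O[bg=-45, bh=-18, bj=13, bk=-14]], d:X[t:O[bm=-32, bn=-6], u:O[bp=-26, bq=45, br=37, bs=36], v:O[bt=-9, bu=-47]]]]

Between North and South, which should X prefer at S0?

e (O): min(48, -31, -5, -43) = -43
f (O): min(-17, 30, -34) = -34
g (O): min(19, -42) = -42
h (O): min(-41, -4) = -41
a (X): max(-43, -34, -42, -41) = -34
j (O): min(-10, 35, 50, -7) = -10
k (O): min(-11, 14, -1) = -11
m (O): min(41, 27) = 27
n (O): min(12, -49, -35, 40) = -49
b (X): max(-10, -11, 27, -49) = 27
North (O): min(-34, 27) = -34
p (O): min(-27, 21, 48) = -27
q (O): min(-47, -13, -41) = -47
r (O): min(38, -27, -38) = -38
s (O): min(-45, -18, 13, -14) = -45
c (X): max(-27, -47, -38, -45) = -27
t (O): min(-32, -6) = -32
u (O): min(-26, 45, 37, 36) = -26
v (O): min(-9, -47) = -47
d (X): max(-32, -26, -47) = -26
South (O): min(-27, -26) = -27
X prefers the higher value; North=-34, South=-27. South is better since -27 > -34.

South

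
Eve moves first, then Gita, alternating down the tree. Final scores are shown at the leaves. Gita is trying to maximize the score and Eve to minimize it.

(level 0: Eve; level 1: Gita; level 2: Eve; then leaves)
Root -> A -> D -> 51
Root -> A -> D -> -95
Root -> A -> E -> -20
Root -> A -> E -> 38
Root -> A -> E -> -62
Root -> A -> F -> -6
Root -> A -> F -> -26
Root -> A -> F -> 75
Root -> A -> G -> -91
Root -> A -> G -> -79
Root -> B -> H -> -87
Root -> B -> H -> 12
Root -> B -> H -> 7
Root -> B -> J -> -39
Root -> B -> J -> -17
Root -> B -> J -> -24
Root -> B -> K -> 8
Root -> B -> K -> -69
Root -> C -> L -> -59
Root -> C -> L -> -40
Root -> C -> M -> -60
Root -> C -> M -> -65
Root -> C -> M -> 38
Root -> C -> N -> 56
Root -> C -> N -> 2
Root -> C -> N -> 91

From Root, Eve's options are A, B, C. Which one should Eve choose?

D (Eve): min(51, -95) = -95
E (Eve): min(-20, 38, -62) = -62
F (Eve): min(-6, -26, 75) = -26
G (Eve): min(-91, -79) = -91
A (Gita): max(-95, -62, -26, -91) = -26
H (Eve): min(-87, 12, 7) = -87
J (Eve): min(-39, -17, -24) = -39
K (Eve): min(8, -69) = -69
B (Gita): max(-87, -39, -69) = -39
L (Eve): min(-59, -40) = -59
M (Eve): min(-60, -65, 38) = -65
N (Eve): min(56, 2, 91) = 2
C (Gita): max(-59, -65, 2) = 2
Root (Eve): min(-26, -39, 2) = -39
Eve at Root wants the lowest of {A=-26, B=-39, C=2}, so chooses B.

B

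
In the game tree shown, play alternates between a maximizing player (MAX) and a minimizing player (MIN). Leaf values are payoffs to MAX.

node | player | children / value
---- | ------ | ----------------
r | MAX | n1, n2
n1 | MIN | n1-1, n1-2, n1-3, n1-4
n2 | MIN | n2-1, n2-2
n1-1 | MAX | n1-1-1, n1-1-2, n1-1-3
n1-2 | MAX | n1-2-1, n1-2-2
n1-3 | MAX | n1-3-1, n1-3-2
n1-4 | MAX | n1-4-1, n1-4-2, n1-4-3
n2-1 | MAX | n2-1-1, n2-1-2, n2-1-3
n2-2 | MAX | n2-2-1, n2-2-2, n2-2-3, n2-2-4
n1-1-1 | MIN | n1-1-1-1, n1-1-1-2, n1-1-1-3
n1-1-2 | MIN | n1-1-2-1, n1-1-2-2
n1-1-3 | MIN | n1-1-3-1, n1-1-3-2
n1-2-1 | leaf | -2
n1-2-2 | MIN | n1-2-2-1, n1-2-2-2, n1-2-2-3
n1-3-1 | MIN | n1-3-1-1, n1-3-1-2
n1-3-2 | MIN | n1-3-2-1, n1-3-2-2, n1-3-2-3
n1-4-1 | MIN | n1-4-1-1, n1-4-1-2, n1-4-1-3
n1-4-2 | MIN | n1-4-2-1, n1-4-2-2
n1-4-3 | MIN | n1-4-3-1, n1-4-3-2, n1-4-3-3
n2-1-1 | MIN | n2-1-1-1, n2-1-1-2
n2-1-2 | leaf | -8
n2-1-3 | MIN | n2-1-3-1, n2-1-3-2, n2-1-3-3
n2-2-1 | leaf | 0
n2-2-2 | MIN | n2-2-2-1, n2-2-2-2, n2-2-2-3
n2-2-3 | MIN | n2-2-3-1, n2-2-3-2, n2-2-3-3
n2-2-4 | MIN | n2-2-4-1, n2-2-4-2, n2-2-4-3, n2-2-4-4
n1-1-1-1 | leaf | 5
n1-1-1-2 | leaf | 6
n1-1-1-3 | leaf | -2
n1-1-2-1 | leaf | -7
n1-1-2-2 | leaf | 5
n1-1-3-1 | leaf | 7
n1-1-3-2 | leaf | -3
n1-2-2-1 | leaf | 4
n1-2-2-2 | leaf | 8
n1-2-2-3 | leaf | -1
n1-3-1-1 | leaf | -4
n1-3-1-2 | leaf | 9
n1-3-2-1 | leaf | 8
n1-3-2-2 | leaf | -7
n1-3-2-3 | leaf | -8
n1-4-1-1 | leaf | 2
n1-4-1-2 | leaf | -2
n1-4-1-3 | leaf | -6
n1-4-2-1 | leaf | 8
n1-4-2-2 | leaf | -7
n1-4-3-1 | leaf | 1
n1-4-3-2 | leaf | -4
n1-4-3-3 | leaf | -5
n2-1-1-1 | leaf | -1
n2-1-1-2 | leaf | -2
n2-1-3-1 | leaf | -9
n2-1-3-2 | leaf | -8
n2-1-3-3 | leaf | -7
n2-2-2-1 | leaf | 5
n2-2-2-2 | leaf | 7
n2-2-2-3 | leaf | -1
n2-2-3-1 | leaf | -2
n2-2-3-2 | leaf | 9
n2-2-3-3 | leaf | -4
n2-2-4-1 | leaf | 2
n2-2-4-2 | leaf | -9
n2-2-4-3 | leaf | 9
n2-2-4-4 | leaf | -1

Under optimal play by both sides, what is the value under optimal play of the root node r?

-2

n1-1-1 (MIN): min(5, 6, -2) = -2
n1-1-2 (MIN): min(-7, 5) = -7
n1-1-3 (MIN): min(7, -3) = -3
n1-1 (MAX): max(-2, -7, -3) = -2
n1-2-2 (MIN): min(4, 8, -1) = -1
n1-2 (MAX): max(-2, -1) = -1
n1-3-1 (MIN): min(-4, 9) = -4
n1-3-2 (MIN): min(8, -7, -8) = -8
n1-3 (MAX): max(-4, -8) = -4
n1-4-1 (MIN): min(2, -2, -6) = -6
n1-4-2 (MIN): min(8, -7) = -7
n1-4-3 (MIN): min(1, -4, -5) = -5
n1-4 (MAX): max(-6, -7, -5) = -5
n1 (MIN): min(-2, -1, -4, -5) = -5
n2-1-1 (MIN): min(-1, -2) = -2
n2-1-3 (MIN): min(-9, -8, -7) = -9
n2-1 (MAX): max(-2, -8, -9) = -2
n2-2-2 (MIN): min(5, 7, -1) = -1
n2-2-3 (MIN): min(-2, 9, -4) = -4
n2-2-4 (MIN): min(2, -9, 9, -1) = -9
n2-2 (MAX): max(0, -1, -4, -9) = 0
n2 (MIN): min(-2, 0) = -2
r (MAX): max(-5, -2) = -2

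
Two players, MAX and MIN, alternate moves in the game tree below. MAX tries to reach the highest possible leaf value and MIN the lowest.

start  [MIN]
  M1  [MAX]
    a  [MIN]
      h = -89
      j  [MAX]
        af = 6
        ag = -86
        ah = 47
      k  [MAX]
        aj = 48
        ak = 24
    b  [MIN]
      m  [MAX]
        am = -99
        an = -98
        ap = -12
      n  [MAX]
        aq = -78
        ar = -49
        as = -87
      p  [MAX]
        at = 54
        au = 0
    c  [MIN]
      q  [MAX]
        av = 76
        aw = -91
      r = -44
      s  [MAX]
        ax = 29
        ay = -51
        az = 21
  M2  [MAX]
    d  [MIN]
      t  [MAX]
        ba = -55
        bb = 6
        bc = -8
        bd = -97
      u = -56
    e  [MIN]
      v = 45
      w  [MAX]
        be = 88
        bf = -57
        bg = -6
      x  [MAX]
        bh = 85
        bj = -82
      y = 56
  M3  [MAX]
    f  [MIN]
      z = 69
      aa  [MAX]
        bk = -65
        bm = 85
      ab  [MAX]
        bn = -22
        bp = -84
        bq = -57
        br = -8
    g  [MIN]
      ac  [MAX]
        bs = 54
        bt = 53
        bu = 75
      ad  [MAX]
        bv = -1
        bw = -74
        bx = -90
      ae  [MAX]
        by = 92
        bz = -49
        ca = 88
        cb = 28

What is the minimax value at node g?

ac (MAX): max(54, 53, 75) = 75
ad (MAX): max(-1, -74, -90) = -1
ae (MAX): max(92, -49, 88, 28) = 92
g (MIN): min(75, -1, 92) = -1

-1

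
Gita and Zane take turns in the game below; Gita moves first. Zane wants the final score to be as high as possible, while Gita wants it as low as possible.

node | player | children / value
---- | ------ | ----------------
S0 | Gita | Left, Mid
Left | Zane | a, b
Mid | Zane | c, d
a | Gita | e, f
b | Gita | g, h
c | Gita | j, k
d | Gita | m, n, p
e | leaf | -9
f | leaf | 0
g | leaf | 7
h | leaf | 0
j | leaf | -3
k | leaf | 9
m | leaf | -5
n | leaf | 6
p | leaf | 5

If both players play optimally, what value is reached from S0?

a (Gita): min(-9, 0) = -9
b (Gita): min(7, 0) = 0
Left (Zane): max(-9, 0) = 0
c (Gita): min(-3, 9) = -3
d (Gita): min(-5, 6, 5) = -5
Mid (Zane): max(-3, -5) = -3
S0 (Gita): min(0, -3) = -3

-3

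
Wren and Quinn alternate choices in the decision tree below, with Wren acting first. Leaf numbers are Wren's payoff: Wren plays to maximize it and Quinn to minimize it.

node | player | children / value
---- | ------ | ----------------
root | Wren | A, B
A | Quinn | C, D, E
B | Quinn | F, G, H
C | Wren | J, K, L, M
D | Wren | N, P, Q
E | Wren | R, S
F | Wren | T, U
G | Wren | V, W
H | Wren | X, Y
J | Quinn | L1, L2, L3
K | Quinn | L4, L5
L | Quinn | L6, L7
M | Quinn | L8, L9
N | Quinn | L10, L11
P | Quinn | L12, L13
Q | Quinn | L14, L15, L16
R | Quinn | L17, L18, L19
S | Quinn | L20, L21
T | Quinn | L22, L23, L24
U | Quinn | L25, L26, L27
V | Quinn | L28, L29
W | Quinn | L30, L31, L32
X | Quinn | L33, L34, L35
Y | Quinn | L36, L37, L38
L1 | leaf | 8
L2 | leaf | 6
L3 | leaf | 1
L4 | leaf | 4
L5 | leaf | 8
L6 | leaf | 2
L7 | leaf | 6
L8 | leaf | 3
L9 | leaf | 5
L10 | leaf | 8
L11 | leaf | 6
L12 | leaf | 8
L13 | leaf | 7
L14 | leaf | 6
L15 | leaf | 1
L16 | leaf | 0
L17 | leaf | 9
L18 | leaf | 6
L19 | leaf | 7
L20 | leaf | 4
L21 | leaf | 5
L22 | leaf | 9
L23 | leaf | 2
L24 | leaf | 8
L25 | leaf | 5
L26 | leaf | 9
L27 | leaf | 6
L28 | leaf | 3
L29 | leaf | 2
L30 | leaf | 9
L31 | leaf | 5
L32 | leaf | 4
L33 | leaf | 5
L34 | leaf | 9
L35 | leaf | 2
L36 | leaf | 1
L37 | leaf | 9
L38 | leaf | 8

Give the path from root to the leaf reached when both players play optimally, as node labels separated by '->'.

root -> A -> C -> K -> L4

J (Quinn): min(8, 6, 1) = 1
K (Quinn): min(4, 8) = 4
L (Quinn): min(2, 6) = 2
M (Quinn): min(3, 5) = 3
C (Wren): max(1, 4, 2, 3) = 4
N (Quinn): min(8, 6) = 6
P (Quinn): min(8, 7) = 7
Q (Quinn): min(6, 1, 0) = 0
D (Wren): max(6, 7, 0) = 7
R (Quinn): min(9, 6, 7) = 6
S (Quinn): min(4, 5) = 4
E (Wren): max(6, 4) = 6
A (Quinn): min(4, 7, 6) = 4
T (Quinn): min(9, 2, 8) = 2
U (Quinn): min(5, 9, 6) = 5
F (Wren): max(2, 5) = 5
V (Quinn): min(3, 2) = 2
W (Quinn): min(9, 5, 4) = 4
G (Wren): max(2, 4) = 4
X (Quinn): min(5, 9, 2) = 2
Y (Quinn): min(1, 9, 8) = 1
H (Wren): max(2, 1) = 2
B (Quinn): min(5, 4, 2) = 2
root (Wren): max(4, 2) = 4
At root, Wren picks A (highest: 4).
At A, Quinn picks C (lowest: 4).
At C, Wren picks K (highest: 4).
At K, Quinn picks L4 (lowest: 4).
Terminal value 4.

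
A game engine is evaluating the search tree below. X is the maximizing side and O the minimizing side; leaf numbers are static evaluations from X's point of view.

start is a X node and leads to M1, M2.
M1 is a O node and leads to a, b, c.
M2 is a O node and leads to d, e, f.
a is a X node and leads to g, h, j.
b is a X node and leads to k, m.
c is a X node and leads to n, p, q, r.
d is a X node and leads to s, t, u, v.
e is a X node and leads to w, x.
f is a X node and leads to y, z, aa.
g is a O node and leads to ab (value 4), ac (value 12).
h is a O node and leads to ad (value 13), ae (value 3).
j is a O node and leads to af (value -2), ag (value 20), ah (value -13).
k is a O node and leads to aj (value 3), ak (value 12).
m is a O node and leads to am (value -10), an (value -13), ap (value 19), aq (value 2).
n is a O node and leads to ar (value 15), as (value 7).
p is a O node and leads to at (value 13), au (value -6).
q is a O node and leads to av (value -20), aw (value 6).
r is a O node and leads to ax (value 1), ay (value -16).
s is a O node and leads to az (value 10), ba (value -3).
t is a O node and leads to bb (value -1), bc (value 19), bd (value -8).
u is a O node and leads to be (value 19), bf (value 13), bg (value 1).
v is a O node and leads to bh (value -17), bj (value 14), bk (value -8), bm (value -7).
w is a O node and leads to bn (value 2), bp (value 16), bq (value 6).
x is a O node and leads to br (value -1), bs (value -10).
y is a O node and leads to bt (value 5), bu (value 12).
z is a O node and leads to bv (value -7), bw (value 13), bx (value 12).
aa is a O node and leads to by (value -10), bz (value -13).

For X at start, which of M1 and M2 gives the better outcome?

g (O): min(4, 12) = 4
h (O): min(13, 3) = 3
j (O): min(-2, 20, -13) = -13
a (X): max(4, 3, -13) = 4
k (O): min(3, 12) = 3
m (O): min(-10, -13, 19, 2) = -13
b (X): max(3, -13) = 3
n (O): min(15, 7) = 7
p (O): min(13, -6) = -6
q (O): min(-20, 6) = -20
r (O): min(1, -16) = -16
c (X): max(7, -6, -20, -16) = 7
M1 (O): min(4, 3, 7) = 3
s (O): min(10, -3) = -3
t (O): min(-1, 19, -8) = -8
u (O): min(19, 13, 1) = 1
v (O): min(-17, 14, -8, -7) = -17
d (X): max(-3, -8, 1, -17) = 1
w (O): min(2, 16, 6) = 2
x (O): min(-1, -10) = -10
e (X): max(2, -10) = 2
y (O): min(5, 12) = 5
z (O): min(-7, 13, 12) = -7
aa (O): min(-10, -13) = -13
f (X): max(5, -7, -13) = 5
M2 (O): min(1, 2, 5) = 1
X prefers the higher value; M1=3, M2=1. M1 is better since 3 > 1.

M1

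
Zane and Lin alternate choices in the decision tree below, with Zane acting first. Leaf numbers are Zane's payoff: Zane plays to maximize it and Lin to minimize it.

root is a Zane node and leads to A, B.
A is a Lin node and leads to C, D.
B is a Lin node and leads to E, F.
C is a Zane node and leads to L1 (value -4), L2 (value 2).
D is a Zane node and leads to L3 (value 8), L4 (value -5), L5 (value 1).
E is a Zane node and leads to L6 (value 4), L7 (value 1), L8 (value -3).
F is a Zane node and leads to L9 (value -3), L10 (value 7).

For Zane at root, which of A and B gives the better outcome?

B

C (Zane): max(-4, 2) = 2
D (Zane): max(8, -5, 1) = 8
A (Lin): min(2, 8) = 2
E (Zane): max(4, 1, -3) = 4
F (Zane): max(-3, 7) = 7
B (Lin): min(4, 7) = 4
Zane prefers the higher value; A=2, B=4. B is better since 4 > 2.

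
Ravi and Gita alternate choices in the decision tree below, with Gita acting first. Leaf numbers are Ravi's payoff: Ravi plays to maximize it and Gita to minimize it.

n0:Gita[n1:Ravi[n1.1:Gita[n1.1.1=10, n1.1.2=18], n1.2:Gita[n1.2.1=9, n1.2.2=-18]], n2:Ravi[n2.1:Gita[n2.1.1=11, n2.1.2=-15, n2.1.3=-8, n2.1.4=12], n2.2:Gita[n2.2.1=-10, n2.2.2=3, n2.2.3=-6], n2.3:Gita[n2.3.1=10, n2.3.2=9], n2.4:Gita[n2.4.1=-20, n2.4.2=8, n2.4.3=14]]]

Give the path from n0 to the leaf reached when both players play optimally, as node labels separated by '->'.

n1.1 (Gita): min(10, 18) = 10
n1.2 (Gita): min(9, -18) = -18
n1 (Ravi): max(10, -18) = 10
n2.1 (Gita): min(11, -15, -8, 12) = -15
n2.2 (Gita): min(-10, 3, -6) = -10
n2.3 (Gita): min(10, 9) = 9
n2.4 (Gita): min(-20, 8, 14) = -20
n2 (Ravi): max(-15, -10, 9, -20) = 9
n0 (Gita): min(10, 9) = 9
At n0, Gita picks n2 (lowest: 9).
At n2, Ravi picks n2.3 (highest: 9).
At n2.3, Gita picks n2.3.2 (lowest: 9).
Terminal value 9.

n0 -> n2 -> n2.3 -> n2.3.2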